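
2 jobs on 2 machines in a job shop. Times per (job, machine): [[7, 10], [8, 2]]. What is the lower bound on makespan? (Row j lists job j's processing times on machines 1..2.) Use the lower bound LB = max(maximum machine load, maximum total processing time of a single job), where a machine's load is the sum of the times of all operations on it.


Machine loads:
  Machine 1: 7 + 8 = 15
  Machine 2: 10 + 2 = 12
Max machine load = 15
Job totals:
  Job 1: 17
  Job 2: 10
Max job total = 17
Lower bound = max(15, 17) = 17

17


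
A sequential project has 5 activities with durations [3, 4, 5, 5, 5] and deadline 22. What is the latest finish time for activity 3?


LF(activity 3) = deadline - sum of successor durations
Successors: activities 4 through 5 with durations [5, 5]
Sum of successor durations = 10
LF = 22 - 10 = 12

12


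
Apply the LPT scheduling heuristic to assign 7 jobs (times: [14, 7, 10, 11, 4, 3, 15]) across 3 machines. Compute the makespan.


Sort jobs in decreasing order (LPT): [15, 14, 11, 10, 7, 4, 3]
Assign each job to the least loaded machine:
  Machine 1: jobs [15, 4, 3], load = 22
  Machine 2: jobs [14, 7], load = 21
  Machine 3: jobs [11, 10], load = 21
Makespan = max load = 22

22


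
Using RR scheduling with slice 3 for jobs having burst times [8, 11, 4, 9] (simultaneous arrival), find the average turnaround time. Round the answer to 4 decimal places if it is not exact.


Time quantum = 3
Execution trace:
  J1 runs 3 units, time = 3
  J2 runs 3 units, time = 6
  J3 runs 3 units, time = 9
  J4 runs 3 units, time = 12
  J1 runs 3 units, time = 15
  J2 runs 3 units, time = 18
  J3 runs 1 units, time = 19
  J4 runs 3 units, time = 22
  J1 runs 2 units, time = 24
  J2 runs 3 units, time = 27
  J4 runs 3 units, time = 30
  J2 runs 2 units, time = 32
Finish times: [24, 32, 19, 30]
Average turnaround = 105/4 = 26.25

26.25


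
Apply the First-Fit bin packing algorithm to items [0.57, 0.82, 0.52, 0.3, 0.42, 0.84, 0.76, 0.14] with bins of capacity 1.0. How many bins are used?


Place items sequentially using First-Fit:
  Item 0.57 -> new Bin 1
  Item 0.82 -> new Bin 2
  Item 0.52 -> new Bin 3
  Item 0.3 -> Bin 1 (now 0.87)
  Item 0.42 -> Bin 3 (now 0.94)
  Item 0.84 -> new Bin 4
  Item 0.76 -> new Bin 5
  Item 0.14 -> Bin 2 (now 0.96)
Total bins used = 5

5


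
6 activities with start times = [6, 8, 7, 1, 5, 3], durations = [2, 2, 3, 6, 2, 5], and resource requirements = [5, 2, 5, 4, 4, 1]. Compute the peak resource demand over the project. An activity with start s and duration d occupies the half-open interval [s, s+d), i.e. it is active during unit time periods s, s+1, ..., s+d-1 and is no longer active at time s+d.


Each activity i is active on [start_i, start_i + duration_i).
Compute total resource usage per time slot:
  t=0: active resources = [], total = 0
  t=1: active resources = [4], total = 4
  t=2: active resources = [4], total = 4
  t=3: active resources = [4, 1], total = 5
  t=4: active resources = [4, 1], total = 5
  t=5: active resources = [4, 4, 1], total = 9
  t=6: active resources = [5, 4, 4, 1], total = 14
  t=7: active resources = [5, 5, 1], total = 11
  t=8: active resources = [2, 5], total = 7
  t=9: active resources = [2, 5], total = 7
Peak resource demand = 14

14


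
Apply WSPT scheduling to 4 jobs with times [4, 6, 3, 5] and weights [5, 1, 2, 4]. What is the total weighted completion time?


Compute p/w ratios and sort ascending (WSPT): [(4, 5), (5, 4), (3, 2), (6, 1)]
Compute weighted completion times:
  Job (p=4,w=5): C=4, w*C=5*4=20
  Job (p=5,w=4): C=9, w*C=4*9=36
  Job (p=3,w=2): C=12, w*C=2*12=24
  Job (p=6,w=1): C=18, w*C=1*18=18
Total weighted completion time = 98

98


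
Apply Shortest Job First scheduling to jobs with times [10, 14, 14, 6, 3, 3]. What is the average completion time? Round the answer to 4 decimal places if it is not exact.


SJF order (ascending): [3, 3, 6, 10, 14, 14]
Completion times:
  Job 1: burst=3, C=3
  Job 2: burst=3, C=6
  Job 3: burst=6, C=12
  Job 4: burst=10, C=22
  Job 5: burst=14, C=36
  Job 6: burst=14, C=50
Average completion = 129/6 = 21.5

21.5


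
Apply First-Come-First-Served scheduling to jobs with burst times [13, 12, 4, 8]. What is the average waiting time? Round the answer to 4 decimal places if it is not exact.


FCFS order (as given): [13, 12, 4, 8]
Waiting times:
  Job 1: wait = 0
  Job 2: wait = 13
  Job 3: wait = 25
  Job 4: wait = 29
Sum of waiting times = 67
Average waiting time = 67/4 = 16.75

16.75


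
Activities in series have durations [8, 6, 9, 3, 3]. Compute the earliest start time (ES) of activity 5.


Activity 5 starts after activities 1 through 4 complete.
Predecessor durations: [8, 6, 9, 3]
ES = 8 + 6 + 9 + 3 = 26

26


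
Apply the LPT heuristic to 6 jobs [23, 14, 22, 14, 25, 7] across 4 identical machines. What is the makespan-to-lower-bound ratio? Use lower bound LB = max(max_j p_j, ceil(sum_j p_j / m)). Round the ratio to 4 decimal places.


LPT order: [25, 23, 22, 14, 14, 7]
Machine loads after assignment: [25, 23, 29, 28]
LPT makespan = 29
Lower bound = max(max_job, ceil(total/4)) = max(25, 27) = 27
Ratio = 29 / 27 = 1.0741

1.0741


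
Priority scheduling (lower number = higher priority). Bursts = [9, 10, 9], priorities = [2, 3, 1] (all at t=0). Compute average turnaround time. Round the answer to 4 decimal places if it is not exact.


Sort by priority (ascending = highest first):
Order: [(1, 9), (2, 9), (3, 10)]
Completion times:
  Priority 1, burst=9, C=9
  Priority 2, burst=9, C=18
  Priority 3, burst=10, C=28
Average turnaround = 55/3 = 18.3333

18.3333


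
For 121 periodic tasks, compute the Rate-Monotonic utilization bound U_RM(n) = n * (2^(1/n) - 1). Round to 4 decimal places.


Compute 2^(1/121) = 1.0057449283
Subtract 1: 1.0057449283 - 1 = 0.0057449283
Multiply by n: 121 * 0.0057449283 = 0.6951363243
Round to 4 dp: 0.6951

0.6951


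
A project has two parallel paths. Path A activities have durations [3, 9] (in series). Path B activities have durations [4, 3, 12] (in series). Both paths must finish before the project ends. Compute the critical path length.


Path A total = 3 + 9 = 12
Path B total = 4 + 3 + 12 = 19
Critical path = longest path = max(12, 19) = 19

19


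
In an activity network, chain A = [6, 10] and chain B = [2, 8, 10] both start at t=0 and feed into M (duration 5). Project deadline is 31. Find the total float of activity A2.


Forward pass: ES(A2) = sum of predecessors on chain A = 6
EF = ES + duration = 6 + 10 = 16
Backward pass: LF(M) = deadline = 31; LS(M) = 31 - 5 = 26
LF(A2) = LS(M) - sum(successors on chain A) = 26 - 0 = 26
LS = LF - duration = 26 - 10 = 16
Total float = LS - ES = 16 - 6 = 10

10


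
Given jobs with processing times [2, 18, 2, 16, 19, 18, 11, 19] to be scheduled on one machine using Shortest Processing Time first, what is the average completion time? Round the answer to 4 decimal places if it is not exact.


Sort jobs by processing time (SPT order): [2, 2, 11, 16, 18, 18, 19, 19]
Compute completion times sequentially:
  Job 1: processing = 2, completes at 2
  Job 2: processing = 2, completes at 4
  Job 3: processing = 11, completes at 15
  Job 4: processing = 16, completes at 31
  Job 5: processing = 18, completes at 49
  Job 6: processing = 18, completes at 67
  Job 7: processing = 19, completes at 86
  Job 8: processing = 19, completes at 105
Sum of completion times = 359
Average completion time = 359/8 = 44.875

44.875


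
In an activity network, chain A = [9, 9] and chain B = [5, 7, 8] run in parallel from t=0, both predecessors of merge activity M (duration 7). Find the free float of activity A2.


ES(A2) = sum of predecessors on chain A = 9
EF(A2) = ES + duration = 9 + 9 = 18
Successor of A2 is M. ES(M) = max(sum(A), sum(B)) = max(18, 20) = 20
Free float = ES(successor) - EF(current) = 20 - 18 = 2

2


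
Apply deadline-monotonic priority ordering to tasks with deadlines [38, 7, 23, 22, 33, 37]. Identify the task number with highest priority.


Sort tasks by relative deadline (ascending):
  Task 2: deadline = 7
  Task 4: deadline = 22
  Task 3: deadline = 23
  Task 5: deadline = 33
  Task 6: deadline = 37
  Task 1: deadline = 38
Priority order (highest first): [2, 4, 3, 5, 6, 1]
Highest priority task = 2

2


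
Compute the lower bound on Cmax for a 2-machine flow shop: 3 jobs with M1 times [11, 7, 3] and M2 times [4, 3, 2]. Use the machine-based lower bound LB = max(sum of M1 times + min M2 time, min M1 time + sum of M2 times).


LB1 = sum(M1 times) + min(M2 times) = 21 + 2 = 23
LB2 = min(M1 times) + sum(M2 times) = 3 + 9 = 12
Lower bound = max(LB1, LB2) = max(23, 12) = 23

23


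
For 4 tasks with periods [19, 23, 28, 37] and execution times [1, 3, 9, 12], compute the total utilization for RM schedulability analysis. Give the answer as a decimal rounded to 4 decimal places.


Compute individual utilizations (exact fractions):
  Task 1: C/T = 1/19 (approx. 0.0526)
  Task 2: C/T = 3/23 (approx. 0.1304)
  Task 3: C/T = 9/28 (approx. 0.3214)
  Task 4: C/T = 12/37 (approx. 0.3243)
Total utilization U = 1/19 + 3/23 + 9/28 + 12/37 = 375233/452732
Rounded to 4 decimal places: U = 0.8288
RM (Liu & Layland) bound for 4 tasks = 0.756828; compare with U = 375233/452732 (approx. 0.828819)
bound < U <= 1, so the RM sufficient condition is not met (inconclusive; an exact test such as response-time analysis is needed).

0.8288


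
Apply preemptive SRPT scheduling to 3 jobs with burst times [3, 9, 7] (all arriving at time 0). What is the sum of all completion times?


Since all jobs arrive at t=0, SRPT equals SPT ordering.
SPT order: [3, 7, 9]
Completion times:
  Job 1: p=3, C=3
  Job 2: p=7, C=10
  Job 3: p=9, C=19
Total completion time = 3 + 10 + 19 = 32

32


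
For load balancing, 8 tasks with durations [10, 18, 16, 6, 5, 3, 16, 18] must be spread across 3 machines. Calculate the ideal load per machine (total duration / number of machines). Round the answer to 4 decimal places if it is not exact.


Total processing time = 10 + 18 + 16 + 6 + 5 + 3 + 16 + 18 = 92
Number of machines = 3
Ideal balanced load = 92 / 3 = 30.6667

30.6667


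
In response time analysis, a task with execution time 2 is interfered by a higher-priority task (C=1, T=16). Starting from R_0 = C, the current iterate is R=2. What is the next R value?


R_next = C + ceil(R_prev / T_hp) * C_hp
ceil(2 / 16) = ceil(0.125) = 1
Interference = 1 * 1 = 1
R_next = 2 + 1 = 3

3


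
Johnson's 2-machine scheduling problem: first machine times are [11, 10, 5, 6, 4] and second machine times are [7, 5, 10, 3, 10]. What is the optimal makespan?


Apply Johnson's rule:
  Group 1 (a <= b): [(5, 4, 10), (3, 5, 10)]
  Group 2 (a > b): [(1, 11, 7), (2, 10, 5), (4, 6, 3)]
Optimal job order: [5, 3, 1, 2, 4]
Schedule:
  Job 5: M1 done at 4, M2 done at 14
  Job 3: M1 done at 9, M2 done at 24
  Job 1: M1 done at 20, M2 done at 31
  Job 2: M1 done at 30, M2 done at 36
  Job 4: M1 done at 36, M2 done at 39
Makespan = 39

39


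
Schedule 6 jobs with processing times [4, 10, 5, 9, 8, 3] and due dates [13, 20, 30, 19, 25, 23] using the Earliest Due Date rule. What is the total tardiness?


Sort by due date (EDD order): [(4, 13), (9, 19), (10, 20), (3, 23), (8, 25), (5, 30)]
Compute completion times and tardiness:
  Job 1: p=4, d=13, C=4, tardiness=max(0,4-13)=0
  Job 2: p=9, d=19, C=13, tardiness=max(0,13-19)=0
  Job 3: p=10, d=20, C=23, tardiness=max(0,23-20)=3
  Job 4: p=3, d=23, C=26, tardiness=max(0,26-23)=3
  Job 5: p=8, d=25, C=34, tardiness=max(0,34-25)=9
  Job 6: p=5, d=30, C=39, tardiness=max(0,39-30)=9
Total tardiness = 24

24


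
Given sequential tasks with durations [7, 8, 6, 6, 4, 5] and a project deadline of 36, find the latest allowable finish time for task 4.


LF(activity 4) = deadline - sum of successor durations
Successors: activities 5 through 6 with durations [4, 5]
Sum of successor durations = 9
LF = 36 - 9 = 27

27


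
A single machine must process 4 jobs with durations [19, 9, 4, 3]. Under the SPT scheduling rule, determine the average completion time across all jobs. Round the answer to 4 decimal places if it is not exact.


Sort jobs by processing time (SPT order): [3, 4, 9, 19]
Compute completion times sequentially:
  Job 1: processing = 3, completes at 3
  Job 2: processing = 4, completes at 7
  Job 3: processing = 9, completes at 16
  Job 4: processing = 19, completes at 35
Sum of completion times = 61
Average completion time = 61/4 = 15.25

15.25


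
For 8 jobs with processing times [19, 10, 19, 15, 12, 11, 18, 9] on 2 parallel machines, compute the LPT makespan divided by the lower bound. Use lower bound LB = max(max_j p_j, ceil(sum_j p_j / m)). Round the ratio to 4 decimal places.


LPT order: [19, 19, 18, 15, 12, 11, 10, 9]
Machine loads after assignment: [57, 56]
LPT makespan = 57
Lower bound = max(max_job, ceil(total/2)) = max(19, 57) = 57
Ratio = 57 / 57 = 1.0

1.0


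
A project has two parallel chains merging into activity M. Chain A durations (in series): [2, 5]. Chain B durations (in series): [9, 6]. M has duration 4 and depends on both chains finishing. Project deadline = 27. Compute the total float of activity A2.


Forward pass: ES(A2) = sum of predecessors on chain A = 2
EF = ES + duration = 2 + 5 = 7
Backward pass: LF(M) = deadline = 27; LS(M) = 27 - 4 = 23
LF(A2) = LS(M) - sum(successors on chain A) = 23 - 0 = 23
LS = LF - duration = 23 - 5 = 18
Total float = LS - ES = 18 - 2 = 16

16


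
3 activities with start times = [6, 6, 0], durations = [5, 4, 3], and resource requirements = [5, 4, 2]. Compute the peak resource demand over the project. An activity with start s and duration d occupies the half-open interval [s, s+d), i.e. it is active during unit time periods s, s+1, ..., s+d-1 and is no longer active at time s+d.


Each activity i is active on [start_i, start_i + duration_i).
Compute total resource usage per time slot:
  t=0: active resources = [2], total = 2
  t=1: active resources = [2], total = 2
  t=2: active resources = [2], total = 2
  t=3: active resources = [], total = 0
  t=4: active resources = [], total = 0
  t=5: active resources = [], total = 0
  t=6: active resources = [5, 4], total = 9
  t=7: active resources = [5, 4], total = 9
  t=8: active resources = [5, 4], total = 9
  t=9: active resources = [5, 4], total = 9
  t=10: active resources = [5], total = 5
Peak resource demand = 9

9


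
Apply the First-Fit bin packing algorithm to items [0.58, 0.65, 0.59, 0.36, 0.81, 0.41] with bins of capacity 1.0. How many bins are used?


Place items sequentially using First-Fit:
  Item 0.58 -> new Bin 1
  Item 0.65 -> new Bin 2
  Item 0.59 -> new Bin 3
  Item 0.36 -> Bin 1 (now 0.94)
  Item 0.81 -> new Bin 4
  Item 0.41 -> Bin 3 (now 1.0)
Total bins used = 4

4


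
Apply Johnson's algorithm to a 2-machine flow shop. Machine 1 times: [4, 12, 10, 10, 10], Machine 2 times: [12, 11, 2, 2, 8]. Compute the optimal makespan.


Apply Johnson's rule:
  Group 1 (a <= b): [(1, 4, 12)]
  Group 2 (a > b): [(2, 12, 11), (5, 10, 8), (3, 10, 2), (4, 10, 2)]
Optimal job order: [1, 2, 5, 3, 4]
Schedule:
  Job 1: M1 done at 4, M2 done at 16
  Job 2: M1 done at 16, M2 done at 27
  Job 5: M1 done at 26, M2 done at 35
  Job 3: M1 done at 36, M2 done at 38
  Job 4: M1 done at 46, M2 done at 48
Makespan = 48

48


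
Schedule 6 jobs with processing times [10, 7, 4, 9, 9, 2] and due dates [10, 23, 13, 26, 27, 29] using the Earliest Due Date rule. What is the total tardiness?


Sort by due date (EDD order): [(10, 10), (4, 13), (7, 23), (9, 26), (9, 27), (2, 29)]
Compute completion times and tardiness:
  Job 1: p=10, d=10, C=10, tardiness=max(0,10-10)=0
  Job 2: p=4, d=13, C=14, tardiness=max(0,14-13)=1
  Job 3: p=7, d=23, C=21, tardiness=max(0,21-23)=0
  Job 4: p=9, d=26, C=30, tardiness=max(0,30-26)=4
  Job 5: p=9, d=27, C=39, tardiness=max(0,39-27)=12
  Job 6: p=2, d=29, C=41, tardiness=max(0,41-29)=12
Total tardiness = 29

29


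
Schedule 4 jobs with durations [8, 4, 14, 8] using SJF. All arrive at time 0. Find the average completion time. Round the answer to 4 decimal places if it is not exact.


SJF order (ascending): [4, 8, 8, 14]
Completion times:
  Job 1: burst=4, C=4
  Job 2: burst=8, C=12
  Job 3: burst=8, C=20
  Job 4: burst=14, C=34
Average completion = 70/4 = 17.5

17.5


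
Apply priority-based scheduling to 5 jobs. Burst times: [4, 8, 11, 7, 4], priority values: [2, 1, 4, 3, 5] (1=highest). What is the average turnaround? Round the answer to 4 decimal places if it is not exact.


Sort by priority (ascending = highest first):
Order: [(1, 8), (2, 4), (3, 7), (4, 11), (5, 4)]
Completion times:
  Priority 1, burst=8, C=8
  Priority 2, burst=4, C=12
  Priority 3, burst=7, C=19
  Priority 4, burst=11, C=30
  Priority 5, burst=4, C=34
Average turnaround = 103/5 = 20.6

20.6


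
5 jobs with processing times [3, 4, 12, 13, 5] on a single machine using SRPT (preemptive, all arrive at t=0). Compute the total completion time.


Since all jobs arrive at t=0, SRPT equals SPT ordering.
SPT order: [3, 4, 5, 12, 13]
Completion times:
  Job 1: p=3, C=3
  Job 2: p=4, C=7
  Job 3: p=5, C=12
  Job 4: p=12, C=24
  Job 5: p=13, C=37
Total completion time = 3 + 7 + 12 + 24 + 37 = 83

83


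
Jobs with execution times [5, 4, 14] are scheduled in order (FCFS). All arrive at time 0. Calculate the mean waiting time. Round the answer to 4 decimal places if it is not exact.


FCFS order (as given): [5, 4, 14]
Waiting times:
  Job 1: wait = 0
  Job 2: wait = 5
  Job 3: wait = 9
Sum of waiting times = 14
Average waiting time = 14/3 = 4.6667

4.6667


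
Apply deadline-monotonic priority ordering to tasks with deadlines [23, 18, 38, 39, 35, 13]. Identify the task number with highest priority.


Sort tasks by relative deadline (ascending):
  Task 6: deadline = 13
  Task 2: deadline = 18
  Task 1: deadline = 23
  Task 5: deadline = 35
  Task 3: deadline = 38
  Task 4: deadline = 39
Priority order (highest first): [6, 2, 1, 5, 3, 4]
Highest priority task = 6

6


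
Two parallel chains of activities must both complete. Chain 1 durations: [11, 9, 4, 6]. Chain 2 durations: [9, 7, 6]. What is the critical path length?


Path A total = 11 + 9 + 4 + 6 = 30
Path B total = 9 + 7 + 6 = 22
Critical path = longest path = max(30, 22) = 30

30


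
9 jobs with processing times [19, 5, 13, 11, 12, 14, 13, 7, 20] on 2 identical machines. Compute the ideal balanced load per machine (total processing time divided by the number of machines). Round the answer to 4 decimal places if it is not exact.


Total processing time = 19 + 5 + 13 + 11 + 12 + 14 + 13 + 7 + 20 = 114
Number of machines = 2
Ideal balanced load = 114 / 2 = 57.0

57.0


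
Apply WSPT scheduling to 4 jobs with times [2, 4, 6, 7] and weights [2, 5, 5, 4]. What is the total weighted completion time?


Compute p/w ratios and sort ascending (WSPT): [(4, 5), (2, 2), (6, 5), (7, 4)]
Compute weighted completion times:
  Job (p=4,w=5): C=4, w*C=5*4=20
  Job (p=2,w=2): C=6, w*C=2*6=12
  Job (p=6,w=5): C=12, w*C=5*12=60
  Job (p=7,w=4): C=19, w*C=4*19=76
Total weighted completion time = 168

168


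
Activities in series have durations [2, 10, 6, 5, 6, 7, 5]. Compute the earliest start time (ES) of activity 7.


Activity 7 starts after activities 1 through 6 complete.
Predecessor durations: [2, 10, 6, 5, 6, 7]
ES = 2 + 10 + 6 + 5 + 6 + 7 = 36

36


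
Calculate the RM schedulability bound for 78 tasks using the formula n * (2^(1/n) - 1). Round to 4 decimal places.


Compute 2^(1/78) = 1.0089261045
Subtract 1: 1.0089261045 - 1 = 0.0089261045
Multiply by n: 78 * 0.0089261045 = 0.6962361510
Round to 4 dp: 0.6962

0.6962


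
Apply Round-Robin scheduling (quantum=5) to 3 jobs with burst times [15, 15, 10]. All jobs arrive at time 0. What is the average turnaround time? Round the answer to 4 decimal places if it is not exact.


Time quantum = 5
Execution trace:
  J1 runs 5 units, time = 5
  J2 runs 5 units, time = 10
  J3 runs 5 units, time = 15
  J1 runs 5 units, time = 20
  J2 runs 5 units, time = 25
  J3 runs 5 units, time = 30
  J1 runs 5 units, time = 35
  J2 runs 5 units, time = 40
Finish times: [35, 40, 30]
Average turnaround = 105/3 = 35.0

35.0


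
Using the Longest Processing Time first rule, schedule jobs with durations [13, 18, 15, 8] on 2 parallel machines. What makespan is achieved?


Sort jobs in decreasing order (LPT): [18, 15, 13, 8]
Assign each job to the least loaded machine:
  Machine 1: jobs [18, 8], load = 26
  Machine 2: jobs [15, 13], load = 28
Makespan = max load = 28

28


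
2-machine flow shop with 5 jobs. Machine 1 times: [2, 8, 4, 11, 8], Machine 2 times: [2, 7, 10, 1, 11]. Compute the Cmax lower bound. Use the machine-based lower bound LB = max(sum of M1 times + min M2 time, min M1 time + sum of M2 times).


LB1 = sum(M1 times) + min(M2 times) = 33 + 1 = 34
LB2 = min(M1 times) + sum(M2 times) = 2 + 31 = 33
Lower bound = max(LB1, LB2) = max(34, 33) = 34

34


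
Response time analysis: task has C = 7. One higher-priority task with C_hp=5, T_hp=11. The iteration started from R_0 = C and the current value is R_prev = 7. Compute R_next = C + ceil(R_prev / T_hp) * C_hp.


R_next = C + ceil(R_prev / T_hp) * C_hp
ceil(7 / 11) = ceil(0.6364) = 1
Interference = 1 * 5 = 5
R_next = 7 + 5 = 12

12


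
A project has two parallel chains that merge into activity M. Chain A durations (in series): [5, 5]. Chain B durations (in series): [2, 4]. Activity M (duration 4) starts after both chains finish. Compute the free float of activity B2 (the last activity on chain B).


ES(B2) = sum of predecessors on chain B = 2
EF(B2) = ES + duration = 2 + 4 = 6
Successor of B2 is M. ES(M) = max(sum(A), sum(B)) = max(10, 6) = 10
Free float = ES(successor) - EF(current) = 10 - 6 = 4

4


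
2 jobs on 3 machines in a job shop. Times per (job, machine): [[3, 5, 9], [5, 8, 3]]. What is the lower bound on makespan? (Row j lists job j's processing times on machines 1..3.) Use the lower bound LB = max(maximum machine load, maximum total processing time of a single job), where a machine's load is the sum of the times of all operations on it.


Machine loads:
  Machine 1: 3 + 5 = 8
  Machine 2: 5 + 8 = 13
  Machine 3: 9 + 3 = 12
Max machine load = 13
Job totals:
  Job 1: 17
  Job 2: 16
Max job total = 17
Lower bound = max(13, 17) = 17

17


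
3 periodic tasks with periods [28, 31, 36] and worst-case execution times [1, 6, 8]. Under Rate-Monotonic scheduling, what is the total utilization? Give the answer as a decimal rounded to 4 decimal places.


Compute individual utilizations (exact fractions):
  Task 1: C/T = 1/28 (approx. 0.0357)
  Task 2: C/T = 6/31 (approx. 0.1935)
  Task 3: C/T = 8/36 = 2/9 (approx. 0.2222)
Total utilization U = 1/28 + 6/31 + 2/9 = 3527/7812
Rounded to 4 decimal places: U = 0.4515
RM (Liu & Layland) bound for 3 tasks = 0.779763; compare with U = 3527/7812 (approx. 0.451485)
U <= bound, so schedulable by RM sufficient condition.

0.4515


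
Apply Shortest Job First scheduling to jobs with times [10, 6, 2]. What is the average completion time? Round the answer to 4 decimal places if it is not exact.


SJF order (ascending): [2, 6, 10]
Completion times:
  Job 1: burst=2, C=2
  Job 2: burst=6, C=8
  Job 3: burst=10, C=18
Average completion = 28/3 = 9.3333

9.3333


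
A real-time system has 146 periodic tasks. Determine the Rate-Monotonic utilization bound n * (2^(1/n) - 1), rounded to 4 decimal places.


Compute 2^(1/146) = 1.0047588711
Subtract 1: 1.0047588711 - 1 = 0.0047588711
Multiply by n: 146 * 0.0047588711 = 0.6947951806
Round to 4 dp: 0.6948

0.6948


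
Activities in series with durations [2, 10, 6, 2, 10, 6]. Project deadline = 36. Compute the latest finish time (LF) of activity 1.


LF(activity 1) = deadline - sum of successor durations
Successors: activities 2 through 6 with durations [10, 6, 2, 10, 6]
Sum of successor durations = 34
LF = 36 - 34 = 2

2


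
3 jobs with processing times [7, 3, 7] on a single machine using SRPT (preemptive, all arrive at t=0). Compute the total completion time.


Since all jobs arrive at t=0, SRPT equals SPT ordering.
SPT order: [3, 7, 7]
Completion times:
  Job 1: p=3, C=3
  Job 2: p=7, C=10
  Job 3: p=7, C=17
Total completion time = 3 + 10 + 17 = 30

30


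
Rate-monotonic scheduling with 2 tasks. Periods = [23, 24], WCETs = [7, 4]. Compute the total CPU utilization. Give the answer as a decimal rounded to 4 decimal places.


Compute individual utilizations (exact fractions):
  Task 1: C/T = 7/23 (approx. 0.3043)
  Task 2: C/T = 4/24 = 1/6 (approx. 0.1667)
Total utilization U = 7/23 + 1/6 = 65/138
Rounded to 4 decimal places: U = 0.4710
RM (Liu & Layland) bound for 2 tasks = 0.828427; compare with U = 65/138 (approx. 0.471014)
U <= bound, so schedulable by RM sufficient condition.

0.4710


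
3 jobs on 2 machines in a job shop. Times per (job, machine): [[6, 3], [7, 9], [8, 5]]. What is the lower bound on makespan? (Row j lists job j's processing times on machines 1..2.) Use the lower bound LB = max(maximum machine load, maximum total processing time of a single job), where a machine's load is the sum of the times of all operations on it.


Machine loads:
  Machine 1: 6 + 7 + 8 = 21
  Machine 2: 3 + 9 + 5 = 17
Max machine load = 21
Job totals:
  Job 1: 9
  Job 2: 16
  Job 3: 13
Max job total = 16
Lower bound = max(21, 16) = 21

21


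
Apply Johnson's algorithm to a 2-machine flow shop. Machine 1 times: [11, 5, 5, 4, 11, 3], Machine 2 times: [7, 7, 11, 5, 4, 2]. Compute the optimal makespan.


Apply Johnson's rule:
  Group 1 (a <= b): [(4, 4, 5), (2, 5, 7), (3, 5, 11)]
  Group 2 (a > b): [(1, 11, 7), (5, 11, 4), (6, 3, 2)]
Optimal job order: [4, 2, 3, 1, 5, 6]
Schedule:
  Job 4: M1 done at 4, M2 done at 9
  Job 2: M1 done at 9, M2 done at 16
  Job 3: M1 done at 14, M2 done at 27
  Job 1: M1 done at 25, M2 done at 34
  Job 5: M1 done at 36, M2 done at 40
  Job 6: M1 done at 39, M2 done at 42
Makespan = 42

42


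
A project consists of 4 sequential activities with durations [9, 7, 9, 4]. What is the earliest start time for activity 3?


Activity 3 starts after activities 1 through 2 complete.
Predecessor durations: [9, 7]
ES = 9 + 7 = 16

16


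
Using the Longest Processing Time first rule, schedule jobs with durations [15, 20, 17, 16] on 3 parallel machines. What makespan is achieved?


Sort jobs in decreasing order (LPT): [20, 17, 16, 15]
Assign each job to the least loaded machine:
  Machine 1: jobs [20], load = 20
  Machine 2: jobs [17], load = 17
  Machine 3: jobs [16, 15], load = 31
Makespan = max load = 31

31


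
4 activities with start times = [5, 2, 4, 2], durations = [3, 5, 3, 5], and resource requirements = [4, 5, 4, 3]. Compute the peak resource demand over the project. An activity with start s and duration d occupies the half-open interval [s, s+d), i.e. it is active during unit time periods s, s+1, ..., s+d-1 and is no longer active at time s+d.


Each activity i is active on [start_i, start_i + duration_i).
Compute total resource usage per time slot:
  t=0: active resources = [], total = 0
  t=1: active resources = [], total = 0
  t=2: active resources = [5, 3], total = 8
  t=3: active resources = [5, 3], total = 8
  t=4: active resources = [5, 4, 3], total = 12
  t=5: active resources = [4, 5, 4, 3], total = 16
  t=6: active resources = [4, 5, 4, 3], total = 16
  t=7: active resources = [4], total = 4
Peak resource demand = 16

16


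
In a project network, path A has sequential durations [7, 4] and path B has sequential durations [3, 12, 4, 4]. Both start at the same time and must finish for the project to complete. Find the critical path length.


Path A total = 7 + 4 = 11
Path B total = 3 + 12 + 4 + 4 = 23
Critical path = longest path = max(11, 23) = 23

23


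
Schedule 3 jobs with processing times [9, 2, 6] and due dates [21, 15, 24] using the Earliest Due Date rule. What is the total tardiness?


Sort by due date (EDD order): [(2, 15), (9, 21), (6, 24)]
Compute completion times and tardiness:
  Job 1: p=2, d=15, C=2, tardiness=max(0,2-15)=0
  Job 2: p=9, d=21, C=11, tardiness=max(0,11-21)=0
  Job 3: p=6, d=24, C=17, tardiness=max(0,17-24)=0
Total tardiness = 0

0


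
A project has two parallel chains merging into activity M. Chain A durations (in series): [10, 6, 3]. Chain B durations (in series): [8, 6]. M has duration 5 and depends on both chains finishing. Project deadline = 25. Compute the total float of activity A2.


Forward pass: ES(A2) = sum of predecessors on chain A = 10
EF = ES + duration = 10 + 6 = 16
Backward pass: LF(M) = deadline = 25; LS(M) = 25 - 5 = 20
LF(A2) = LS(M) - sum(successors on chain A) = 20 - 3 = 17
LS = LF - duration = 17 - 6 = 11
Total float = LS - ES = 11 - 10 = 1

1


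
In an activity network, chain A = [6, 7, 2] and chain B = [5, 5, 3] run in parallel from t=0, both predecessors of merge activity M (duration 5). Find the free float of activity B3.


ES(B3) = sum of predecessors on chain B = 10
EF(B3) = ES + duration = 10 + 3 = 13
Successor of B3 is M. ES(M) = max(sum(A), sum(B)) = max(15, 13) = 15
Free float = ES(successor) - EF(current) = 15 - 13 = 2

2


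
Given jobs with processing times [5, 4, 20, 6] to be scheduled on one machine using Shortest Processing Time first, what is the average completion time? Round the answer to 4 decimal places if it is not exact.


Sort jobs by processing time (SPT order): [4, 5, 6, 20]
Compute completion times sequentially:
  Job 1: processing = 4, completes at 4
  Job 2: processing = 5, completes at 9
  Job 3: processing = 6, completes at 15
  Job 4: processing = 20, completes at 35
Sum of completion times = 63
Average completion time = 63/4 = 15.75

15.75


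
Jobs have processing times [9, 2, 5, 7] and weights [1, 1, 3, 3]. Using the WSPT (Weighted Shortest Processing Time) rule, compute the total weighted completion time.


Compute p/w ratios and sort ascending (WSPT): [(5, 3), (2, 1), (7, 3), (9, 1)]
Compute weighted completion times:
  Job (p=5,w=3): C=5, w*C=3*5=15
  Job (p=2,w=1): C=7, w*C=1*7=7
  Job (p=7,w=3): C=14, w*C=3*14=42
  Job (p=9,w=1): C=23, w*C=1*23=23
Total weighted completion time = 87

87


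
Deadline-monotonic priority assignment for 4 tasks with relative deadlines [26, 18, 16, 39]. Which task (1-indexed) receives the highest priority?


Sort tasks by relative deadline (ascending):
  Task 3: deadline = 16
  Task 2: deadline = 18
  Task 1: deadline = 26
  Task 4: deadline = 39
Priority order (highest first): [3, 2, 1, 4]
Highest priority task = 3

3


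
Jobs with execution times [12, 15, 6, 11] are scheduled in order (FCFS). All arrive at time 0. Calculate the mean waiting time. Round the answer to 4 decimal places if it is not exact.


FCFS order (as given): [12, 15, 6, 11]
Waiting times:
  Job 1: wait = 0
  Job 2: wait = 12
  Job 3: wait = 27
  Job 4: wait = 33
Sum of waiting times = 72
Average waiting time = 72/4 = 18.0

18.0


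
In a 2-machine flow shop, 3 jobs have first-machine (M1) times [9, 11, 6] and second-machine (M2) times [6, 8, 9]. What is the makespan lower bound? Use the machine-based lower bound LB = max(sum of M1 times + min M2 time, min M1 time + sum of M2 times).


LB1 = sum(M1 times) + min(M2 times) = 26 + 6 = 32
LB2 = min(M1 times) + sum(M2 times) = 6 + 23 = 29
Lower bound = max(LB1, LB2) = max(32, 29) = 32

32


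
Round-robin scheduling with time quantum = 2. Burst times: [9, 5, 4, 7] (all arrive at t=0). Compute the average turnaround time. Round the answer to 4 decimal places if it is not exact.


Time quantum = 2
Execution trace:
  J1 runs 2 units, time = 2
  J2 runs 2 units, time = 4
  J3 runs 2 units, time = 6
  J4 runs 2 units, time = 8
  J1 runs 2 units, time = 10
  J2 runs 2 units, time = 12
  J3 runs 2 units, time = 14
  J4 runs 2 units, time = 16
  J1 runs 2 units, time = 18
  J2 runs 1 units, time = 19
  J4 runs 2 units, time = 21
  J1 runs 2 units, time = 23
  J4 runs 1 units, time = 24
  J1 runs 1 units, time = 25
Finish times: [25, 19, 14, 24]
Average turnaround = 82/4 = 20.5

20.5


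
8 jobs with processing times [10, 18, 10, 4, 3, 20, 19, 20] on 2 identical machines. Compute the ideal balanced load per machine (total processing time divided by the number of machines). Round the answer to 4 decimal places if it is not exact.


Total processing time = 10 + 18 + 10 + 4 + 3 + 20 + 19 + 20 = 104
Number of machines = 2
Ideal balanced load = 104 / 2 = 52.0

52.0


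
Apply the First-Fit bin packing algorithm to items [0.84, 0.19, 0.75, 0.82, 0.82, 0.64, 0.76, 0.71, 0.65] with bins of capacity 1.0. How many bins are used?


Place items sequentially using First-Fit:
  Item 0.84 -> new Bin 1
  Item 0.19 -> new Bin 2
  Item 0.75 -> Bin 2 (now 0.94)
  Item 0.82 -> new Bin 3
  Item 0.82 -> new Bin 4
  Item 0.64 -> new Bin 5
  Item 0.76 -> new Bin 6
  Item 0.71 -> new Bin 7
  Item 0.65 -> new Bin 8
Total bins used = 8

8


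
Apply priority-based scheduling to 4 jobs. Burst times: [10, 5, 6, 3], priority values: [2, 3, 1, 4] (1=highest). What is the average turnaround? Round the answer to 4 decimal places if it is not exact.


Sort by priority (ascending = highest first):
Order: [(1, 6), (2, 10), (3, 5), (4, 3)]
Completion times:
  Priority 1, burst=6, C=6
  Priority 2, burst=10, C=16
  Priority 3, burst=5, C=21
  Priority 4, burst=3, C=24
Average turnaround = 67/4 = 16.75

16.75


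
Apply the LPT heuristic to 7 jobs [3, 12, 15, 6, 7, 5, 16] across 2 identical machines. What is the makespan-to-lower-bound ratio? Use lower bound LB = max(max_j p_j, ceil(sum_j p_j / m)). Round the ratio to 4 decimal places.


LPT order: [16, 15, 12, 7, 6, 5, 3]
Machine loads after assignment: [32, 32]
LPT makespan = 32
Lower bound = max(max_job, ceil(total/2)) = max(16, 32) = 32
Ratio = 32 / 32 = 1.0

1.0


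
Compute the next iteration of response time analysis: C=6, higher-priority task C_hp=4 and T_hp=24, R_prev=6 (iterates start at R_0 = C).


R_next = C + ceil(R_prev / T_hp) * C_hp
ceil(6 / 24) = ceil(0.25) = 1
Interference = 1 * 4 = 4
R_next = 6 + 4 = 10

10


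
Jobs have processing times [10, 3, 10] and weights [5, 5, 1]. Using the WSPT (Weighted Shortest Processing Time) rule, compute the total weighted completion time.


Compute p/w ratios and sort ascending (WSPT): [(3, 5), (10, 5), (10, 1)]
Compute weighted completion times:
  Job (p=3,w=5): C=3, w*C=5*3=15
  Job (p=10,w=5): C=13, w*C=5*13=65
  Job (p=10,w=1): C=23, w*C=1*23=23
Total weighted completion time = 103

103


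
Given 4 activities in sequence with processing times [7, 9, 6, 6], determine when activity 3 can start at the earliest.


Activity 3 starts after activities 1 through 2 complete.
Predecessor durations: [7, 9]
ES = 7 + 9 = 16

16


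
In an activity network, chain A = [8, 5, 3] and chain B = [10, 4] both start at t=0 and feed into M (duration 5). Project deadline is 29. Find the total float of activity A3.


Forward pass: ES(A3) = sum of predecessors on chain A = 13
EF = ES + duration = 13 + 3 = 16
Backward pass: LF(M) = deadline = 29; LS(M) = 29 - 5 = 24
LF(A3) = LS(M) - sum(successors on chain A) = 24 - 0 = 24
LS = LF - duration = 24 - 3 = 21
Total float = LS - ES = 21 - 13 = 8

8


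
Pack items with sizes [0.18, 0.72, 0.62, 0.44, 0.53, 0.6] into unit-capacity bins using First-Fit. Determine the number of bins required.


Place items sequentially using First-Fit:
  Item 0.18 -> new Bin 1
  Item 0.72 -> Bin 1 (now 0.9)
  Item 0.62 -> new Bin 2
  Item 0.44 -> new Bin 3
  Item 0.53 -> Bin 3 (now 0.97)
  Item 0.6 -> new Bin 4
Total bins used = 4

4


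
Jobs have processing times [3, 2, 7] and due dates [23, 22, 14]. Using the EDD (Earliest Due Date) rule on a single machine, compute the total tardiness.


Sort by due date (EDD order): [(7, 14), (2, 22), (3, 23)]
Compute completion times and tardiness:
  Job 1: p=7, d=14, C=7, tardiness=max(0,7-14)=0
  Job 2: p=2, d=22, C=9, tardiness=max(0,9-22)=0
  Job 3: p=3, d=23, C=12, tardiness=max(0,12-23)=0
Total tardiness = 0

0


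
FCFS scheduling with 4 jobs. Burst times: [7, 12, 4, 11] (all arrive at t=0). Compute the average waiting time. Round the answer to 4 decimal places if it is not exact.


FCFS order (as given): [7, 12, 4, 11]
Waiting times:
  Job 1: wait = 0
  Job 2: wait = 7
  Job 3: wait = 19
  Job 4: wait = 23
Sum of waiting times = 49
Average waiting time = 49/4 = 12.25

12.25


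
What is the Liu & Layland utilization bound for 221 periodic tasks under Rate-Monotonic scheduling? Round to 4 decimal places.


Compute 2^(1/221) = 1.0031413363
Subtract 1: 1.0031413363 - 1 = 0.0031413363
Multiply by n: 221 * 0.0031413363 = 0.6942353223
Round to 4 dp: 0.6942

0.6942


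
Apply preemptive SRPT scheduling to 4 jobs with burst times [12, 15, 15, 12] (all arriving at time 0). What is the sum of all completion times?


Since all jobs arrive at t=0, SRPT equals SPT ordering.
SPT order: [12, 12, 15, 15]
Completion times:
  Job 1: p=12, C=12
  Job 2: p=12, C=24
  Job 3: p=15, C=39
  Job 4: p=15, C=54
Total completion time = 12 + 24 + 39 + 54 = 129

129


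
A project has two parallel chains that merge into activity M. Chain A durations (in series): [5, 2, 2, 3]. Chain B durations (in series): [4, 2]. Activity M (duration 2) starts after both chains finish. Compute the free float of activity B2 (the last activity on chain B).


ES(B2) = sum of predecessors on chain B = 4
EF(B2) = ES + duration = 4 + 2 = 6
Successor of B2 is M. ES(M) = max(sum(A), sum(B)) = max(12, 6) = 12
Free float = ES(successor) - EF(current) = 12 - 6 = 6

6


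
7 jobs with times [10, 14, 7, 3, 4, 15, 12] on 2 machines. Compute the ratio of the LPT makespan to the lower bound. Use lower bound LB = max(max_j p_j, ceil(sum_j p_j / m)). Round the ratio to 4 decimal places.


LPT order: [15, 14, 12, 10, 7, 4, 3]
Machine loads after assignment: [32, 33]
LPT makespan = 33
Lower bound = max(max_job, ceil(total/2)) = max(15, 33) = 33
Ratio = 33 / 33 = 1.0

1.0


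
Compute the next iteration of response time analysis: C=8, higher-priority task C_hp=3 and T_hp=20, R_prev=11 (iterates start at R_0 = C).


R_next = C + ceil(R_prev / T_hp) * C_hp
ceil(11 / 20) = ceil(0.55) = 1
Interference = 1 * 3 = 3
R_next = 8 + 3 = 11
R_next = R_prev, so the iteration has converged (response time = 11).

11


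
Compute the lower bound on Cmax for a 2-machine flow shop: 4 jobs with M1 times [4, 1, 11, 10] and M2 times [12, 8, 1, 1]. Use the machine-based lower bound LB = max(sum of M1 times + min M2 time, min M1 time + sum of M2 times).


LB1 = sum(M1 times) + min(M2 times) = 26 + 1 = 27
LB2 = min(M1 times) + sum(M2 times) = 1 + 22 = 23
Lower bound = max(LB1, LB2) = max(27, 23) = 27

27


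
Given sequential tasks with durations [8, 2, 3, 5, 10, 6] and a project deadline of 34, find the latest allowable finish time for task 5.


LF(activity 5) = deadline - sum of successor durations
Successors: activities 6 through 6 with durations [6]
Sum of successor durations = 6
LF = 34 - 6 = 28

28


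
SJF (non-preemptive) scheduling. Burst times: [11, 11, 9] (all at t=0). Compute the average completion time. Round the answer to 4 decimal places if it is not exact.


SJF order (ascending): [9, 11, 11]
Completion times:
  Job 1: burst=9, C=9
  Job 2: burst=11, C=20
  Job 3: burst=11, C=31
Average completion = 60/3 = 20.0

20.0


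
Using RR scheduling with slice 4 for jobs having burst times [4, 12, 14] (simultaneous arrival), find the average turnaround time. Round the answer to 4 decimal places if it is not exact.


Time quantum = 4
Execution trace:
  J1 runs 4 units, time = 4
  J2 runs 4 units, time = 8
  J3 runs 4 units, time = 12
  J2 runs 4 units, time = 16
  J3 runs 4 units, time = 20
  J2 runs 4 units, time = 24
  J3 runs 4 units, time = 28
  J3 runs 2 units, time = 30
Finish times: [4, 24, 30]
Average turnaround = 58/3 = 19.3333

19.3333


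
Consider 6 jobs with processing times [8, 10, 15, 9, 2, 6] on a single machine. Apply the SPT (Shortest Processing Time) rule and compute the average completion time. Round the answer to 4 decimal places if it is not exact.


Sort jobs by processing time (SPT order): [2, 6, 8, 9, 10, 15]
Compute completion times sequentially:
  Job 1: processing = 2, completes at 2
  Job 2: processing = 6, completes at 8
  Job 3: processing = 8, completes at 16
  Job 4: processing = 9, completes at 25
  Job 5: processing = 10, completes at 35
  Job 6: processing = 15, completes at 50
Sum of completion times = 136
Average completion time = 136/6 = 22.6667

22.6667
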